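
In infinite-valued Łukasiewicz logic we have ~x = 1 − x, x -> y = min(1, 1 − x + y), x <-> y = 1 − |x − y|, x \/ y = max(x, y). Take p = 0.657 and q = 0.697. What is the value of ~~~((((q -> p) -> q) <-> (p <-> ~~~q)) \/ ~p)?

0.091

q -> p = min(1, 1 − 0.697 + 0.657) = min(1, 0.960) = 0.960
(q -> p) -> q = min(1, 1 − 0.960 + 0.697) = min(1, 0.737) = 0.737
~q = 1 − 0.697 = 0.303
~~q = 1 − 0.303 = 0.697
~~~q = 1 − 0.697 = 0.303
p <-> ~~~q = 1 − |0.657 − 0.303| = 1 − 0.354 = 0.646
((q -> p) -> q) <-> (p <-> ~~~q) = 1 − |0.737 − 0.646| = 1 − 0.091 = 0.909
~p = 1 − 0.657 = 0.343
(((q -> p) -> q) <-> (p <-> ~~~q)) \/ ~p = max(0.909, 0.343) = 0.909
~((((q -> p) -> q) <-> (p <-> ~~~q)) \/ ~p) = 1 − 0.909 = 0.091
~~((((q -> p) -> q) <-> (p <-> ~~~q)) \/ ~p) = 1 − 0.091 = 0.909
~~~((((q -> p) -> q) <-> (p <-> ~~~q)) \/ ~p) = 1 − 0.909 = 0.091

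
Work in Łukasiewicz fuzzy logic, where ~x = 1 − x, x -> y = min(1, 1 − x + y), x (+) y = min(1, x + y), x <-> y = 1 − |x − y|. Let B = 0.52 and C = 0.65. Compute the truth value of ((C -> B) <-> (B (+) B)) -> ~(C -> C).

C -> B = min(1, 1 − 0.65 + 0.52) = min(1, 0.87) = 0.87
B (+) B = min(1, 0.52 + 0.52) = min(1, 1.04) = 1.00
(C -> B) <-> (B (+) B) = 1 − |0.87 − 1.00| = 1 − 0.13 = 0.87
C -> C = min(1, 1 − 0.65 + 0.65) = min(1, 1.00) = 1.00
~(C -> C) = 1 − 1.00 = 0.00
((C -> B) <-> (B (+) B)) -> ~(C -> C) = min(1, 1 − 0.87 + 0.00) = min(1, 0.13) = 0.13

0.13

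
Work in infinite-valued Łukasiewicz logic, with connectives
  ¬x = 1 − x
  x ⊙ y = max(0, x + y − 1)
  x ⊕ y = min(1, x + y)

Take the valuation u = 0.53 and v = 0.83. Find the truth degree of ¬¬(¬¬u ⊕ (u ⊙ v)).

0.89

¬u = 1 − 0.53 = 0.47
¬¬u = 1 − 0.47 = 0.53
u ⊙ v = max(0, 0.53 + 0.83 − 1) = max(0, 0.36) = 0.36
¬¬u ⊕ (u ⊙ v) = min(1, 0.53 + 0.36) = min(1, 0.89) = 0.89
¬(¬¬u ⊕ (u ⊙ v)) = 1 − 0.89 = 0.11
¬¬(¬¬u ⊕ (u ⊙ v)) = 1 − 0.11 = 0.89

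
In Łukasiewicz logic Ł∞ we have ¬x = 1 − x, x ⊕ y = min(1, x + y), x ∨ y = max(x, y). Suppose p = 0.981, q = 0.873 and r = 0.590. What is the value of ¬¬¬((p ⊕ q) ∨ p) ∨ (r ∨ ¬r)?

0.590

p ⊕ q = min(1, 0.981 + 0.873) = min(1, 1.854) = 1.000
(p ⊕ q) ∨ p = max(1.000, 0.981) = 1.000
¬((p ⊕ q) ∨ p) = 1 − 1.000 = 0.000
¬¬((p ⊕ q) ∨ p) = 1 − 0.000 = 1.000
¬¬¬((p ⊕ q) ∨ p) = 1 − 1.000 = 0.000
¬r = 1 − 0.590 = 0.410
r ∨ ¬r = max(0.590, 0.410) = 0.590
¬¬¬((p ⊕ q) ∨ p) ∨ (r ∨ ¬r) = max(0.000, 0.590) = 0.590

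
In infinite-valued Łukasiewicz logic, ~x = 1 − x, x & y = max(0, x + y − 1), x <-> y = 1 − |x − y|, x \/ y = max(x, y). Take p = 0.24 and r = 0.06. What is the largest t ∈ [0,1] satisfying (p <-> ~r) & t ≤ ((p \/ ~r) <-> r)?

0.82

~r = 1 − 0.06 = 0.94
p <-> ~r = 1 − |0.24 − 0.94| = 1 − 0.70 = 0.30
So the left factor is p <-> ~r = 0.30.
p \/ ~r = max(0.24, 0.94) = 0.94
(p \/ ~r) <-> r = 1 − |0.94 − 0.06| = 1 − 0.88 = 0.12
So the right-hand bound is (p \/ ~r) <-> r = 0.12.
The residuum of the Łukasiewicz t-norm gives the supremum: min(1, 1 − 0.30 + 0.12).
1 − 0.30 + 0.12 = 0.82, so t = min(1, 0.82) = 0.82.
Check: 0.30 & 0.82 = max(0, 0.12) = 0.12 ≤ 0.12.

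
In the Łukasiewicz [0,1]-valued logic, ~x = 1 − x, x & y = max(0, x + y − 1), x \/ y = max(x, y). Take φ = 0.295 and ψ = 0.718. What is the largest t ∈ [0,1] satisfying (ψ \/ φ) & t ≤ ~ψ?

0.564

ψ \/ φ = max(0.718, 0.295) = 0.718
So the left factor is ψ \/ φ = 0.718.
~ψ = 1 − 0.718 = 0.282
So the right-hand bound is ~ψ = 0.282.
The residuum of the Łukasiewicz t-norm gives the supremum: min(1, 1 − 0.718 + 0.282).
1 − 0.718 + 0.282 = 0.564, so t = min(1, 0.564) = 0.564.
Check: 0.718 & 0.564 = max(0, 0.282) = 0.282 ≤ 0.282.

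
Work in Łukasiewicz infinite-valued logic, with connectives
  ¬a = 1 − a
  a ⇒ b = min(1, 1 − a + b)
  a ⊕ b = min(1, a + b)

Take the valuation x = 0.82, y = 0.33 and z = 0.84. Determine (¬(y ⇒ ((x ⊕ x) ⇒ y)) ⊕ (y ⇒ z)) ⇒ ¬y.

0.67

x ⊕ x = min(1, 0.82 + 0.82) = min(1, 1.64) = 1.00
(x ⊕ x) ⇒ y = min(1, 1 − 1.00 + 0.33) = min(1, 0.33) = 0.33
y ⇒ ((x ⊕ x) ⇒ y) = min(1, 1 − 0.33 + 0.33) = min(1, 1.00) = 1.00
¬(y ⇒ ((x ⊕ x) ⇒ y)) = 1 − 1.00 = 0.00
y ⇒ z = min(1, 1 − 0.33 + 0.84) = min(1, 1.51) = 1.00
¬(y ⇒ ((x ⊕ x) ⇒ y)) ⊕ (y ⇒ z) = min(1, 0.00 + 1.00) = min(1, 1.00) = 1.00
¬y = 1 − 0.33 = 0.67
(¬(y ⇒ ((x ⊕ x) ⇒ y)) ⊕ (y ⇒ z)) ⇒ ¬y = min(1, 1 − 1.00 + 0.67) = min(1, 0.67) = 0.67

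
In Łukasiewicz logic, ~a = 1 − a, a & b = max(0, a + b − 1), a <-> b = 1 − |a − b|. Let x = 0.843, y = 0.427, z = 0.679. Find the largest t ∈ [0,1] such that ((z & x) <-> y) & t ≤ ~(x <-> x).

0.095

z & x = max(0, 0.679 + 0.843 − 1) = max(0, 0.522) = 0.522
(z & x) <-> y = 1 − |0.522 − 0.427| = 1 − 0.095 = 0.905
So the left factor is (z & x) <-> y = 0.905.
x <-> x = 1 − |0.843 − 0.843| = 1 − 0.000 = 1.000
~(x <-> x) = 1 − 1.000 = 0.000
So the right-hand bound is ~(x <-> x) = 0.000.
The residuum of the Łukasiewicz t-norm gives the supremum: min(1, 1 − 0.905 + 0.000).
1 − 0.905 + 0.000 = 0.095, so t = min(1, 0.095) = 0.095.
Check: 0.905 & 0.095 = max(0, 0.000) = 0.000 ≤ 0.000.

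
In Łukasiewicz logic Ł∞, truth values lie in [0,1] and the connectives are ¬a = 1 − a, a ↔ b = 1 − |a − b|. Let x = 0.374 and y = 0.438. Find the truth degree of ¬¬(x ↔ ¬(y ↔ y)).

y ↔ y = 1 − |0.438 − 0.438| = 1 − 0.000 = 1.000
¬(y ↔ y) = 1 − 1.000 = 0.000
x ↔ ¬(y ↔ y) = 1 − |0.374 − 0.000| = 1 − 0.374 = 0.626
¬(x ↔ ¬(y ↔ y)) = 1 − 0.626 = 0.374
¬¬(x ↔ ¬(y ↔ y)) = 1 − 0.374 = 0.626

0.626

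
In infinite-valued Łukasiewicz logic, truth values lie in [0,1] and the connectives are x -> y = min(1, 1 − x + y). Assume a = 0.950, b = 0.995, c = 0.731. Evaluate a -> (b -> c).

0.786

b -> c = min(1, 1 − 0.995 + 0.731) = min(1, 0.736) = 0.736
a -> (b -> c) = min(1, 1 − 0.950 + 0.736) = min(1, 0.786) = 0.786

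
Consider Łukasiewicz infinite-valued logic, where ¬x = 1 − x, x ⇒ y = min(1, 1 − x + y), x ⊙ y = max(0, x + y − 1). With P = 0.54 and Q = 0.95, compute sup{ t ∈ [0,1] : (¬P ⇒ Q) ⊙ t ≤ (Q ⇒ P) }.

0.59

¬P = 1 − 0.54 = 0.46
¬P ⇒ Q = min(1, 1 − 0.46 + 0.95) = min(1, 1.49) = 1.00
So the left factor is ¬P ⇒ Q = 1.00.
Q ⇒ P = min(1, 1 − 0.95 + 0.54) = min(1, 0.59) = 0.59
So the right-hand bound is Q ⇒ P = 0.59.
The residuum of the Łukasiewicz t-norm gives the supremum: min(1, 1 − 1.00 + 0.59).
1 − 1.00 + 0.59 = 0.59, so t = min(1, 0.59) = 0.59.
Check: 1.00 ⊙ 0.59 = max(0, 0.59) = 0.59 ≤ 0.59.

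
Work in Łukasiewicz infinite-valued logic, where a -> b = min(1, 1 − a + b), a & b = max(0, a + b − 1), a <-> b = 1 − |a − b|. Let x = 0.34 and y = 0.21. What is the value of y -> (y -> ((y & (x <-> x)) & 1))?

x <-> x = 1 − |0.34 − 0.34| = 1 − 0.00 = 1.00
y & (x <-> x) = max(0, 0.21 + 1.00 − 1) = max(0, 0.21) = 0.21
(y & (x <-> x)) & 1 = max(0, 0.21 + 1.00 − 1) = max(0, 0.21) = 0.21
y -> ((y & (x <-> x)) & 1) = min(1, 1 − 0.21 + 0.21) = min(1, 1.00) = 1.00
y -> (y -> ((y & (x <-> x)) & 1)) = min(1, 1 − 0.21 + 1.00) = min(1, 1.79) = 1.00

1.00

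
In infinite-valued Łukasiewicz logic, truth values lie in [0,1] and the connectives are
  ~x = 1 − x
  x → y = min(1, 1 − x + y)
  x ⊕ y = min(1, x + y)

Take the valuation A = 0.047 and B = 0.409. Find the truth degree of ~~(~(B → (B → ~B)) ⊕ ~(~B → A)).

~B = 1 − 0.409 = 0.591
B → ~B = min(1, 1 − 0.409 + 0.591) = min(1, 1.182) = 1.000
B → (B → ~B) = min(1, 1 − 0.409 + 1.000) = min(1, 1.591) = 1.000
~(B → (B → ~B)) = 1 − 1.000 = 0.000
~B → A = min(1, 1 − 0.591 + 0.047) = min(1, 0.456) = 0.456
~(~B → A) = 1 − 0.456 = 0.544
~(B → (B → ~B)) ⊕ ~(~B → A) = min(1, 0.000 + 0.544) = min(1, 0.544) = 0.544
~(~(B → (B → ~B)) ⊕ ~(~B → A)) = 1 − 0.544 = 0.456
~~(~(B → (B → ~B)) ⊕ ~(~B → A)) = 1 − 0.456 = 0.544

0.544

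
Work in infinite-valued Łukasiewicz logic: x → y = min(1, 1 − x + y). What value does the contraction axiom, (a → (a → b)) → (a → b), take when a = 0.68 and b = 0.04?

a → b = min(1, 1 − 0.68 + 0.04) = min(1, 0.36) = 0.36
a → (a → b) = min(1, 1 − 0.68 + 0.36) = min(1, 0.68) = 0.68
(a → (a → b)) → (a → b) = min(1, 1 − 0.68 + 0.36) = min(1, 0.68) = 0.68
(The value 0.68 < 1 shows this instance is not satisfied; fails in Ł∞ (the t-norm is not idempotent).)

0.68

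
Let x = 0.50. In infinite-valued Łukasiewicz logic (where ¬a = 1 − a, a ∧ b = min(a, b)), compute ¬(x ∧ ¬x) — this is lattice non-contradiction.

0.50

¬x = 1 − 0.50 = 0.50
x ∧ ¬x = min(0.50, 0.50) = 0.50
¬(x ∧ ¬x) = 1 − 0.50 = 0.50
(The value 0.50 < 1 shows this instance is not satisfied; not a Ł∞-tautology — its value is 1 − min(a, 1−a).)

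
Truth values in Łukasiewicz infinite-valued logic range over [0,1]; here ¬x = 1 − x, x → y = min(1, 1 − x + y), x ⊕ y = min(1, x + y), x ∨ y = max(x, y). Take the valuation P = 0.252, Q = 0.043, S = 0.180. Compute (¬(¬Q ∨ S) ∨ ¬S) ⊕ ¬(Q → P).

¬Q = 1 − 0.043 = 0.957
¬Q ∨ S = max(0.957, 0.180) = 0.957
¬(¬Q ∨ S) = 1 − 0.957 = 0.043
¬S = 1 − 0.180 = 0.820
¬(¬Q ∨ S) ∨ ¬S = max(0.043, 0.820) = 0.820
Q → P = min(1, 1 − 0.043 + 0.252) = min(1, 1.209) = 1.000
¬(Q → P) = 1 − 1.000 = 0.000
(¬(¬Q ∨ S) ∨ ¬S) ⊕ ¬(Q → P) = min(1, 0.820 + 0.000) = min(1, 0.820) = 0.820

0.820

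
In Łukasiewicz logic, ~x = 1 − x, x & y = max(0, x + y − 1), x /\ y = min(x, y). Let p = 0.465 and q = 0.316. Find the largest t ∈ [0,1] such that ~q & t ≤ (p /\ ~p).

0.781

~q = 1 − 0.316 = 0.684
So the left factor is ~q = 0.684.
~p = 1 − 0.465 = 0.535
p /\ ~p = min(0.465, 0.535) = 0.465
So the right-hand bound is p /\ ~p = 0.465.
The residuum of the Łukasiewicz t-norm gives the supremum: min(1, 1 − 0.684 + 0.465).
1 − 0.684 + 0.465 = 0.781, so t = min(1, 0.781) = 0.781.
Check: 0.684 & 0.781 = max(0, 0.465) = 0.465 ≤ 0.465.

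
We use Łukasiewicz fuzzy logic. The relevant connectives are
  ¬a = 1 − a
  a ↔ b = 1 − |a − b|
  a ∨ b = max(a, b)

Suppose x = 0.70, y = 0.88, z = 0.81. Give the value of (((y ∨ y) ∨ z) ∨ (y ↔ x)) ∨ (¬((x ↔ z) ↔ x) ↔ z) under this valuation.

y ∨ y = max(0.88, 0.88) = 0.88
(y ∨ y) ∨ z = max(0.88, 0.81) = 0.88
y ↔ x = 1 − |0.88 − 0.70| = 1 − 0.18 = 0.82
((y ∨ y) ∨ z) ∨ (y ↔ x) = max(0.88, 0.82) = 0.88
x ↔ z = 1 − |0.70 − 0.81| = 1 − 0.11 = 0.89
(x ↔ z) ↔ x = 1 − |0.89 − 0.70| = 1 − 0.19 = 0.81
¬((x ↔ z) ↔ x) = 1 − 0.81 = 0.19
¬((x ↔ z) ↔ x) ↔ z = 1 − |0.19 − 0.81| = 1 − 0.62 = 0.38
(((y ∨ y) ∨ z) ∨ (y ↔ x)) ∨ (¬((x ↔ z) ↔ x) ↔ z) = max(0.88, 0.38) = 0.88

0.88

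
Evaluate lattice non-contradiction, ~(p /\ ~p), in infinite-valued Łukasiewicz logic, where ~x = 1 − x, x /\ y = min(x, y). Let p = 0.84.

~p = 1 − 0.84 = 0.16
p /\ ~p = min(0.84, 0.16) = 0.16
~(p /\ ~p) = 1 − 0.16 = 0.84
(The value 0.84 < 1 shows this instance is not satisfied; not a Ł∞-tautology — its value is 1 − min(a, 1−a).)

0.84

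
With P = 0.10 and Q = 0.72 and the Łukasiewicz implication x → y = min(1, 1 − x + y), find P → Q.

P → Q = min(1, 1 − 0.10 + 0.72) = min(1, 1.62) = 1.00
For comparison, the Gödel implication (1 if x ≤ y else y) would give 1.00.

1.00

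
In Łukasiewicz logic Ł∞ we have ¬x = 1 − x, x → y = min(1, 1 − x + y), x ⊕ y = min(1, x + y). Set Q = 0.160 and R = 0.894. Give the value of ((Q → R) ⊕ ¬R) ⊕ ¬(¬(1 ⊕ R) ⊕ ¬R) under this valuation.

1.000

Q → R = min(1, 1 − 0.160 + 0.894) = min(1, 1.734) = 1.000
¬R = 1 − 0.894 = 0.106
(Q → R) ⊕ ¬R = min(1, 1.000 + 0.106) = min(1, 1.106) = 1.000
1 ⊕ R = min(1, 1.000 + 0.894) = min(1, 1.894) = 1.000
¬(1 ⊕ R) = 1 − 1.000 = 0.000
¬(1 ⊕ R) ⊕ ¬R = min(1, 0.000 + 0.106) = min(1, 0.106) = 0.106
¬(¬(1 ⊕ R) ⊕ ¬R) = 1 − 0.106 = 0.894
((Q → R) ⊕ ¬R) ⊕ ¬(¬(1 ⊕ R) ⊕ ¬R) = min(1, 1.000 + 0.894) = min(1, 1.894) = 1.000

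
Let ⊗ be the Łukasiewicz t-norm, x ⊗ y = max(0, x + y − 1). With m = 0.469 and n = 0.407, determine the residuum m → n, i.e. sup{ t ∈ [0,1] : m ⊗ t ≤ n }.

0.938

The residuum of the Łukasiewicz t-norm gives the supremum: min(1, 1 − 0.469 + 0.407).
1 − 0.469 + 0.407 = 0.938, so t = min(1, 0.938) = 0.938.
Check: 0.469 ⊗ 0.938 = max(0, 0.407) = 0.407 ≤ 0.407.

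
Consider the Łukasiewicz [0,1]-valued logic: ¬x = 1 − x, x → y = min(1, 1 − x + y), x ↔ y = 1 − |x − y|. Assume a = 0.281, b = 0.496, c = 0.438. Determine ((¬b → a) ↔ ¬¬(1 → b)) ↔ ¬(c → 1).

¬b = 1 − 0.496 = 0.504
¬b → a = min(1, 1 − 0.504 + 0.281) = min(1, 0.777) = 0.777
1 → b = min(1, 1 − 1.000 + 0.496) = min(1, 0.496) = 0.496
¬(1 → b) = 1 − 0.496 = 0.504
¬¬(1 → b) = 1 − 0.504 = 0.496
(¬b → a) ↔ ¬¬(1 → b) = 1 − |0.777 − 0.496| = 1 − 0.281 = 0.719
c → 1 = min(1, 1 − 0.438 + 1.000) = min(1, 1.562) = 1.000
¬(c → 1) = 1 − 1.000 = 0.000
((¬b → a) ↔ ¬¬(1 → b)) ↔ ¬(c → 1) = 1 − |0.719 − 0.000| = 1 − 0.719 = 0.281

0.281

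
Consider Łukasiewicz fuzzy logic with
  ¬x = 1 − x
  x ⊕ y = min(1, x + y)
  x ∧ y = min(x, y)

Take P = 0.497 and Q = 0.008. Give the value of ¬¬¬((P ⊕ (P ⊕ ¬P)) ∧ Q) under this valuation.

¬P = 1 − 0.497 = 0.503
P ⊕ ¬P = min(1, 0.497 + 0.503) = min(1, 1.000) = 1.000
P ⊕ (P ⊕ ¬P) = min(1, 0.497 + 1.000) = min(1, 1.497) = 1.000
(P ⊕ (P ⊕ ¬P)) ∧ Q = min(1.000, 0.008) = 0.008
¬((P ⊕ (P ⊕ ¬P)) ∧ Q) = 1 − 0.008 = 0.992
¬¬((P ⊕ (P ⊕ ¬P)) ∧ Q) = 1 − 0.992 = 0.008
¬¬¬((P ⊕ (P ⊕ ¬P)) ∧ Q) = 1 − 0.008 = 0.992

0.992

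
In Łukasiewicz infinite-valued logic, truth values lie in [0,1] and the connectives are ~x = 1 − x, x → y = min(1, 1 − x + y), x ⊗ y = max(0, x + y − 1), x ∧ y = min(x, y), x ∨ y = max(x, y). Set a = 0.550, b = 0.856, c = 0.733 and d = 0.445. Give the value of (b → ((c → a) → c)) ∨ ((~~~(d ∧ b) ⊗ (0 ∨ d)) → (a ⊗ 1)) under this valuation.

1.000

c → a = min(1, 1 − 0.733 + 0.550) = min(1, 0.817) = 0.817
(c → a) → c = min(1, 1 − 0.817 + 0.733) = min(1, 0.916) = 0.916
b → ((c → a) → c) = min(1, 1 − 0.856 + 0.916) = min(1, 1.060) = 1.000
d ∧ b = min(0.445, 0.856) = 0.445
~(d ∧ b) = 1 − 0.445 = 0.555
~~(d ∧ b) = 1 − 0.555 = 0.445
~~~(d ∧ b) = 1 − 0.445 = 0.555
0 ∨ d = max(0.000, 0.445) = 0.445
~~~(d ∧ b) ⊗ (0 ∨ d) = max(0, 0.555 + 0.445 − 1) = max(0, 0.000) = 0.000
a ⊗ 1 = max(0, 0.550 + 1.000 − 1) = max(0, 0.550) = 0.550
(~~~(d ∧ b) ⊗ (0 ∨ d)) → (a ⊗ 1) = min(1, 1 − 0.000 + 0.550) = min(1, 1.550) = 1.000
(b → ((c → a) → c)) ∨ ((~~~(d ∧ b) ⊗ (0 ∨ d)) → (a ⊗ 1)) = max(1.000, 1.000) = 1.000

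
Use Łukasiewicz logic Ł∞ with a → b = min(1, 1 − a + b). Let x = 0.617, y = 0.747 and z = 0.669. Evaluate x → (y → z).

y → z = min(1, 1 − 0.747 + 0.669) = min(1, 0.922) = 0.922
x → (y → z) = min(1, 1 − 0.617 + 0.922) = min(1, 1.305) = 1.000

1.000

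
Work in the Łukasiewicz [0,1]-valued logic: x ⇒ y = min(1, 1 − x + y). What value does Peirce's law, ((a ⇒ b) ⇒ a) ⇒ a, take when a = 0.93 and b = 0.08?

a ⇒ b = min(1, 1 − 0.93 + 0.08) = min(1, 0.15) = 0.15
(a ⇒ b) ⇒ a = min(1, 1 − 0.15 + 0.93) = min(1, 1.78) = 1.00
((a ⇒ b) ⇒ a) ⇒ a = min(1, 1 − 1.00 + 0.93) = min(1, 0.93) = 0.93
(The value 0.93 < 1 shows this instance is not satisfied; not a Ł∞-tautology in general.)

0.93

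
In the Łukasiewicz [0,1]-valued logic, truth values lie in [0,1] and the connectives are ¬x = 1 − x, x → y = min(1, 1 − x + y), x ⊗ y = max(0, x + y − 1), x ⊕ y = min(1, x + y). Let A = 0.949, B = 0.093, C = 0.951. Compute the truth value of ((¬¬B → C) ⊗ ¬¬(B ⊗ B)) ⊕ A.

0.949

¬B = 1 − 0.093 = 0.907
¬¬B = 1 − 0.907 = 0.093
¬¬B → C = min(1, 1 − 0.093 + 0.951) = min(1, 1.858) = 1.000
B ⊗ B = max(0, 0.093 + 0.093 − 1) = max(0, -0.814) = 0.000
¬(B ⊗ B) = 1 − 0.000 = 1.000
¬¬(B ⊗ B) = 1 − 1.000 = 0.000
(¬¬B → C) ⊗ ¬¬(B ⊗ B) = max(0, 1.000 + 0.000 − 1) = max(0, 0.000) = 0.000
((¬¬B → C) ⊗ ¬¬(B ⊗ B)) ⊕ A = min(1, 0.000 + 0.949) = min(1, 0.949) = 0.949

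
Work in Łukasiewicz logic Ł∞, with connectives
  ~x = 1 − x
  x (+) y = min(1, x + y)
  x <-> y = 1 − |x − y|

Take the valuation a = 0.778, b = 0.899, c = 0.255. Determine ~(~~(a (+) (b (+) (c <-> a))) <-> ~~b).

c <-> a = 1 − |0.255 − 0.778| = 1 − 0.523 = 0.477
b (+) (c <-> a) = min(1, 0.899 + 0.477) = min(1, 1.376) = 1.000
a (+) (b (+) (c <-> a)) = min(1, 0.778 + 1.000) = min(1, 1.778) = 1.000
~(a (+) (b (+) (c <-> a))) = 1 − 1.000 = 0.000
~~(a (+) (b (+) (c <-> a))) = 1 − 0.000 = 1.000
~b = 1 − 0.899 = 0.101
~~b = 1 − 0.101 = 0.899
~~(a (+) (b (+) (c <-> a))) <-> ~~b = 1 − |1.000 − 0.899| = 1 − 0.101 = 0.899
~(~~(a (+) (b (+) (c <-> a))) <-> ~~b) = 1 − 0.899 = 0.101

0.101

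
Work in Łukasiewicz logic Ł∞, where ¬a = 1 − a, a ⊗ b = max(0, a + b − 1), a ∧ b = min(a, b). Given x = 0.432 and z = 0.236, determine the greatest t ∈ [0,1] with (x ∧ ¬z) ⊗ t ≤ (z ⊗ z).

¬z = 1 − 0.236 = 0.764
x ∧ ¬z = min(0.432, 0.764) = 0.432
So the left factor is x ∧ ¬z = 0.432.
z ⊗ z = max(0, 0.236 + 0.236 − 1) = max(0, -0.528) = 0.000
So the right-hand bound is z ⊗ z = 0.000.
The residuum of the Łukasiewicz t-norm gives the supremum: min(1, 1 − 0.432 + 0.000).
1 − 0.432 + 0.000 = 0.568, so t = min(1, 0.568) = 0.568.
Check: 0.432 ⊗ 0.568 = max(0, 0.000) = 0.000 ≤ 0.000.

0.568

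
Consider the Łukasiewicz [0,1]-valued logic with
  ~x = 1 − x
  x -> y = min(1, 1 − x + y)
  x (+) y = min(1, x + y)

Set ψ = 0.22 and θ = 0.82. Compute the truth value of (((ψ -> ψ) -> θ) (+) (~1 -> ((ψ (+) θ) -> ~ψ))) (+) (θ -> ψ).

ψ -> ψ = min(1, 1 − 0.22 + 0.22) = min(1, 1.00) = 1.00
(ψ -> ψ) -> θ = min(1, 1 − 1.00 + 0.82) = min(1, 0.82) = 0.82
~1 = 1 − 1.00 = 0.00
ψ (+) θ = min(1, 0.22 + 0.82) = min(1, 1.04) = 1.00
~ψ = 1 − 0.22 = 0.78
(ψ (+) θ) -> ~ψ = min(1, 1 − 1.00 + 0.78) = min(1, 0.78) = 0.78
~1 -> ((ψ (+) θ) -> ~ψ) = min(1, 1 − 0.00 + 0.78) = min(1, 1.78) = 1.00
((ψ -> ψ) -> θ) (+) (~1 -> ((ψ (+) θ) -> ~ψ)) = min(1, 0.82 + 1.00) = min(1, 1.82) = 1.00
θ -> ψ = min(1, 1 − 0.82 + 0.22) = min(1, 0.40) = 0.40
(((ψ -> ψ) -> θ) (+) (~1 -> ((ψ (+) θ) -> ~ψ))) (+) (θ -> ψ) = min(1, 1.00 + 0.40) = min(1, 1.40) = 1.00

1.00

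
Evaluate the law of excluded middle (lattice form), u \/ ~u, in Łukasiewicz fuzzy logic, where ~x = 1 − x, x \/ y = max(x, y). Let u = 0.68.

0.68

~u = 1 − 0.68 = 0.32
u \/ ~u = max(0.68, 0.32) = 0.68
(The value 0.68 < 1 shows this instance is not satisfied; not a Ł∞-tautology — its value is max(a, 1−a).)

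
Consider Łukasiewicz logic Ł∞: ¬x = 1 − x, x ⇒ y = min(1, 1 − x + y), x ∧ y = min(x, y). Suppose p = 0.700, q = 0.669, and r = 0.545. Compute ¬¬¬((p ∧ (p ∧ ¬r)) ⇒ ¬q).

0.124

¬r = 1 − 0.545 = 0.455
p ∧ ¬r = min(0.700, 0.455) = 0.455
p ∧ (p ∧ ¬r) = min(0.700, 0.455) = 0.455
¬q = 1 − 0.669 = 0.331
(p ∧ (p ∧ ¬r)) ⇒ ¬q = min(1, 1 − 0.455 + 0.331) = min(1, 0.876) = 0.876
¬((p ∧ (p ∧ ¬r)) ⇒ ¬q) = 1 − 0.876 = 0.124
¬¬((p ∧ (p ∧ ¬r)) ⇒ ¬q) = 1 − 0.124 = 0.876
¬¬¬((p ∧ (p ∧ ¬r)) ⇒ ¬q) = 1 − 0.876 = 0.124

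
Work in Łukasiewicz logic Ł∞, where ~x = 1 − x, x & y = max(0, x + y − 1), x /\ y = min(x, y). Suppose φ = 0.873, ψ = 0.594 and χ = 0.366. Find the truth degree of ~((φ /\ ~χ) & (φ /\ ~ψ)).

0.960

~χ = 1 − 0.366 = 0.634
φ /\ ~χ = min(0.873, 0.634) = 0.634
~ψ = 1 − 0.594 = 0.406
φ /\ ~ψ = min(0.873, 0.406) = 0.406
(φ /\ ~χ) & (φ /\ ~ψ) = max(0, 0.634 + 0.406 − 1) = max(0, 0.040) = 0.040
~((φ /\ ~χ) & (φ /\ ~ψ)) = 1 − 0.040 = 0.960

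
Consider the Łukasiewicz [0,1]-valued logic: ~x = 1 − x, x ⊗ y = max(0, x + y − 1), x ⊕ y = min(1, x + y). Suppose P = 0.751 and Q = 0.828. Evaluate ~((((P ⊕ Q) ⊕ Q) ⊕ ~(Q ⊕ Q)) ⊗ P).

0.249

P ⊕ Q = min(1, 0.751 + 0.828) = min(1, 1.579) = 1.000
(P ⊕ Q) ⊕ Q = min(1, 1.000 + 0.828) = min(1, 1.828) = 1.000
Q ⊕ Q = min(1, 0.828 + 0.828) = min(1, 1.656) = 1.000
~(Q ⊕ Q) = 1 − 1.000 = 0.000
((P ⊕ Q) ⊕ Q) ⊕ ~(Q ⊕ Q) = min(1, 1.000 + 0.000) = min(1, 1.000) = 1.000
(((P ⊕ Q) ⊕ Q) ⊕ ~(Q ⊕ Q)) ⊗ P = max(0, 1.000 + 0.751 − 1) = max(0, 0.751) = 0.751
~((((P ⊕ Q) ⊕ Q) ⊕ ~(Q ⊕ Q)) ⊗ P) = 1 − 0.751 = 0.249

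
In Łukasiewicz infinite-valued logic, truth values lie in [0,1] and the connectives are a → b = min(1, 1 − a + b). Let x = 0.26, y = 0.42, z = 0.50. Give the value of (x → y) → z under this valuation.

x → y = min(1, 1 − 0.26 + 0.42) = min(1, 1.16) = 1.00
(x → y) → z = min(1, 1 − 1.00 + 0.50) = min(1, 0.50) = 0.50

0.50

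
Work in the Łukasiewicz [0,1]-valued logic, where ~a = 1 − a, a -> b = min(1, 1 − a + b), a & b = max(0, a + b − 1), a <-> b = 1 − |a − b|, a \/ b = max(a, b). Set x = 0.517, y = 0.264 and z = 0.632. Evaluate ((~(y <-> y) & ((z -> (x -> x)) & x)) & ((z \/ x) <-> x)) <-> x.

0.483

y <-> y = 1 − |0.264 − 0.264| = 1 − 0.000 = 1.000
~(y <-> y) = 1 − 1.000 = 0.000
x -> x = min(1, 1 − 0.517 + 0.517) = min(1, 1.000) = 1.000
z -> (x -> x) = min(1, 1 − 0.632 + 1.000) = min(1, 1.368) = 1.000
(z -> (x -> x)) & x = max(0, 1.000 + 0.517 − 1) = max(0, 0.517) = 0.517
~(y <-> y) & ((z -> (x -> x)) & x) = max(0, 0.000 + 0.517 − 1) = max(0, -0.483) = 0.000
z \/ x = max(0.632, 0.517) = 0.632
(z \/ x) <-> x = 1 − |0.632 − 0.517| = 1 − 0.115 = 0.885
(~(y <-> y) & ((z -> (x -> x)) & x)) & ((z \/ x) <-> x) = max(0, 0.000 + 0.885 − 1) = max(0, -0.115) = 0.000
((~(y <-> y) & ((z -> (x -> x)) & x)) & ((z \/ x) <-> x)) <-> x = 1 − |0.000 − 0.517| = 1 − 0.517 = 0.483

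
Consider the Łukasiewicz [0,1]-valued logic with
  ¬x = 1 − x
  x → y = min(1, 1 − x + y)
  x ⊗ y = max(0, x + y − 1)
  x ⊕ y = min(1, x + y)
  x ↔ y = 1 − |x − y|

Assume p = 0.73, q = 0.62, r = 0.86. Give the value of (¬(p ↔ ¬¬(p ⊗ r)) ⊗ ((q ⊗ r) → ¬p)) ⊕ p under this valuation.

p ⊗ r = max(0, 0.73 + 0.86 − 1) = max(0, 0.59) = 0.59
¬(p ⊗ r) = 1 − 0.59 = 0.41
¬¬(p ⊗ r) = 1 − 0.41 = 0.59
p ↔ ¬¬(p ⊗ r) = 1 − |0.73 − 0.59| = 1 − 0.14 = 0.86
¬(p ↔ ¬¬(p ⊗ r)) = 1 − 0.86 = 0.14
q ⊗ r = max(0, 0.62 + 0.86 − 1) = max(0, 0.48) = 0.48
¬p = 1 − 0.73 = 0.27
(q ⊗ r) → ¬p = min(1, 1 − 0.48 + 0.27) = min(1, 0.79) = 0.79
¬(p ↔ ¬¬(p ⊗ r)) ⊗ ((q ⊗ r) → ¬p) = max(0, 0.14 + 0.79 − 1) = max(0, -0.07) = 0.00
(¬(p ↔ ¬¬(p ⊗ r)) ⊗ ((q ⊗ r) → ¬p)) ⊕ p = min(1, 0.00 + 0.73) = min(1, 0.73) = 0.73

0.73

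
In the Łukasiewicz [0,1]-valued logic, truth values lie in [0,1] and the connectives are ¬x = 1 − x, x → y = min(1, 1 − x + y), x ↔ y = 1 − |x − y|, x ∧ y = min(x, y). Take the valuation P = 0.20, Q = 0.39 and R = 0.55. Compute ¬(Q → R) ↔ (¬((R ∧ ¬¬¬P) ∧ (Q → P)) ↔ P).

Q → R = min(1, 1 − 0.39 + 0.55) = min(1, 1.16) = 1.00
¬(Q → R) = 1 − 1.00 = 0.00
¬P = 1 − 0.20 = 0.80
¬¬P = 1 − 0.80 = 0.20
¬¬¬P = 1 − 0.20 = 0.80
R ∧ ¬¬¬P = min(0.55, 0.80) = 0.55
Q → P = min(1, 1 − 0.39 + 0.20) = min(1, 0.81) = 0.81
(R ∧ ¬¬¬P) ∧ (Q → P) = min(0.55, 0.81) = 0.55
¬((R ∧ ¬¬¬P) ∧ (Q → P)) = 1 − 0.55 = 0.45
¬((R ∧ ¬¬¬P) ∧ (Q → P)) ↔ P = 1 − |0.45 − 0.20| = 1 − 0.25 = 0.75
¬(Q → R) ↔ (¬((R ∧ ¬¬¬P) ∧ (Q → P)) ↔ P) = 1 − |0.00 − 0.75| = 1 − 0.75 = 0.25

0.25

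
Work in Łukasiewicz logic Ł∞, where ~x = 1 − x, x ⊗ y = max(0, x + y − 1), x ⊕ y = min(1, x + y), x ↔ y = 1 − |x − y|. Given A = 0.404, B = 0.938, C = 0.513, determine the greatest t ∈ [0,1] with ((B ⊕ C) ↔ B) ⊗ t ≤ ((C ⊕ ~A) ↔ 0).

B ⊕ C = min(1, 0.938 + 0.513) = min(1, 1.451) = 1.000
(B ⊕ C) ↔ B = 1 − |1.000 − 0.938| = 1 − 0.062 = 0.938
So the left factor is (B ⊕ C) ↔ B = 0.938.
~A = 1 − 0.404 = 0.596
C ⊕ ~A = min(1, 0.513 + 0.596) = min(1, 1.109) = 1.000
(C ⊕ ~A) ↔ 0 = 1 − |1.000 − 0.000| = 1 − 1.000 = 0.000
So the right-hand bound is (C ⊕ ~A) ↔ 0 = 0.000.
The residuum of the Łukasiewicz t-norm gives the supremum: min(1, 1 − 0.938 + 0.000).
1 − 0.938 + 0.000 = 0.062, so t = min(1, 0.062) = 0.062.
Check: 0.938 ⊗ 0.062 = max(0, 0.000) = 0.000 ≤ 0.000.

0.062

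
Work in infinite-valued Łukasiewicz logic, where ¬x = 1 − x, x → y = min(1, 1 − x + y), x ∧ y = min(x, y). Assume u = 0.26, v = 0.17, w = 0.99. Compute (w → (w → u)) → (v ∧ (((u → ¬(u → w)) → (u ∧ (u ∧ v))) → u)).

w → u = min(1, 1 − 0.99 + 0.26) = min(1, 0.27) = 0.27
w → (w → u) = min(1, 1 − 0.99 + 0.27) = min(1, 0.28) = 0.28
u → w = min(1, 1 − 0.26 + 0.99) = min(1, 1.73) = 1.00
¬(u → w) = 1 − 1.00 = 0.00
u → ¬(u → w) = min(1, 1 − 0.26 + 0.00) = min(1, 0.74) = 0.74
u ∧ v = min(0.26, 0.17) = 0.17
u ∧ (u ∧ v) = min(0.26, 0.17) = 0.17
(u → ¬(u → w)) → (u ∧ (u ∧ v)) = min(1, 1 − 0.74 + 0.17) = min(1, 0.43) = 0.43
((u → ¬(u → w)) → (u ∧ (u ∧ v))) → u = min(1, 1 − 0.43 + 0.26) = min(1, 0.83) = 0.83
v ∧ (((u → ¬(u → w)) → (u ∧ (u ∧ v))) → u) = min(0.17, 0.83) = 0.17
(w → (w → u)) → (v ∧ (((u → ¬(u → w)) → (u ∧ (u ∧ v))) → u)) = min(1, 1 − 0.28 + 0.17) = min(1, 0.89) = 0.89

0.89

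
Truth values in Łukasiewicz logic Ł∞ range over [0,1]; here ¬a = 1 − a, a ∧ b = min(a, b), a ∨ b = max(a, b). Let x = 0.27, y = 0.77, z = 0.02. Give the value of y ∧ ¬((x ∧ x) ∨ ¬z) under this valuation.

0.02

x ∧ x = min(0.27, 0.27) = 0.27
¬z = 1 − 0.02 = 0.98
(x ∧ x) ∨ ¬z = max(0.27, 0.98) = 0.98
¬((x ∧ x) ∨ ¬z) = 1 − 0.98 = 0.02
y ∧ ¬((x ∧ x) ∨ ¬z) = min(0.77, 0.02) = 0.02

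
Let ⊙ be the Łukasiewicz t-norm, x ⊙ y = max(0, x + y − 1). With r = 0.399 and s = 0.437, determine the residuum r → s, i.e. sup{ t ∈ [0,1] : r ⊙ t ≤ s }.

The residuum of the Łukasiewicz t-norm gives the supremum: min(1, 1 − 0.399 + 0.437).
1 − 0.399 + 0.437 = 1.038, so t = min(1, 1.038) = 1.000.
Check: 0.399 ⊙ 1.000 = max(0, 0.399) = 0.399 ≤ 0.437.

1.000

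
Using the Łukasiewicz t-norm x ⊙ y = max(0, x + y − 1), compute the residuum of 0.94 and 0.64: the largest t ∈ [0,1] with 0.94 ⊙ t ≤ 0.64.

The residuum of the Łukasiewicz t-norm gives the supremum: min(1, 1 − 0.94 + 0.64).
1 − 0.94 + 0.64 = 0.70, so t = min(1, 0.70) = 0.70.
Check: 0.94 ⊙ 0.70 = max(0, 0.64) = 0.64 ≤ 0.64.

0.70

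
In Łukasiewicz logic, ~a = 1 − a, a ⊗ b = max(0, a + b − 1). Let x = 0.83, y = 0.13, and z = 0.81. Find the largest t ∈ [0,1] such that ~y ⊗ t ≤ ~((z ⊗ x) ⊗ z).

0.68

~y = 1 − 0.13 = 0.87
So the left factor is ~y = 0.87.
z ⊗ x = max(0, 0.81 + 0.83 − 1) = max(0, 0.64) = 0.64
(z ⊗ x) ⊗ z = max(0, 0.64 + 0.81 − 1) = max(0, 0.45) = 0.45
~((z ⊗ x) ⊗ z) = 1 − 0.45 = 0.55
So the right-hand bound is ~((z ⊗ x) ⊗ z) = 0.55.
The residuum of the Łukasiewicz t-norm gives the supremum: min(1, 1 − 0.87 + 0.55).
1 − 0.87 + 0.55 = 0.68, so t = min(1, 0.68) = 0.68.
Check: 0.87 ⊗ 0.68 = max(0, 0.55) = 0.55 ≤ 0.55.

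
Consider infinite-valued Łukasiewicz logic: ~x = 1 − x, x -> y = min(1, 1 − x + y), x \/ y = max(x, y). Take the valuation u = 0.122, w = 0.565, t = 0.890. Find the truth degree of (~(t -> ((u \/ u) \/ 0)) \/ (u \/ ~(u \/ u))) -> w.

0.687

u \/ u = max(0.122, 0.122) = 0.122
(u \/ u) \/ 0 = max(0.122, 0.000) = 0.122
t -> ((u \/ u) \/ 0) = min(1, 1 − 0.890 + 0.122) = min(1, 0.232) = 0.232
~(t -> ((u \/ u) \/ 0)) = 1 − 0.232 = 0.768
~(u \/ u) = 1 − 0.122 = 0.878
u \/ ~(u \/ u) = max(0.122, 0.878) = 0.878
~(t -> ((u \/ u) \/ 0)) \/ (u \/ ~(u \/ u)) = max(0.768, 0.878) = 0.878
(~(t -> ((u \/ u) \/ 0)) \/ (u \/ ~(u \/ u))) -> w = min(1, 1 − 0.878 + 0.565) = min(1, 0.687) = 0.687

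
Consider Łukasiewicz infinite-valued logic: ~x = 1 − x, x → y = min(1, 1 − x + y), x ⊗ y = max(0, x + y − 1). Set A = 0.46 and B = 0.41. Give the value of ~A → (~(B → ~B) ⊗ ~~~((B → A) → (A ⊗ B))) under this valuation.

~A = 1 − 0.46 = 0.54
~B = 1 − 0.41 = 0.59
B → ~B = min(1, 1 − 0.41 + 0.59) = min(1, 1.18) = 1.00
~(B → ~B) = 1 − 1.00 = 0.00
B → A = min(1, 1 − 0.41 + 0.46) = min(1, 1.05) = 1.00
A ⊗ B = max(0, 0.46 + 0.41 − 1) = max(0, -0.13) = 0.00
(B → A) → (A ⊗ B) = min(1, 1 − 1.00 + 0.00) = min(1, 0.00) = 0.00
~((B → A) → (A ⊗ B)) = 1 − 0.00 = 1.00
~~((B → A) → (A ⊗ B)) = 1 − 1.00 = 0.00
~~~((B → A) → (A ⊗ B)) = 1 − 0.00 = 1.00
~(B → ~B) ⊗ ~~~((B → A) → (A ⊗ B)) = max(0, 0.00 + 1.00 − 1) = max(0, 0.00) = 0.00
~A → (~(B → ~B) ⊗ ~~~((B → A) → (A ⊗ B))) = min(1, 1 − 0.54 + 0.00) = min(1, 0.46) = 0.46

0.46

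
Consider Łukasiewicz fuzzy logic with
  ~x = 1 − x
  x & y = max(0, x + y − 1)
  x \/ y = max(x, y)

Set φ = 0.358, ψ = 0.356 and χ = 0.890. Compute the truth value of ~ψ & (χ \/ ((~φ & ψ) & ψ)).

~ψ = 1 − 0.356 = 0.644
~φ = 1 − 0.358 = 0.642
~φ & ψ = max(0, 0.642 + 0.356 − 1) = max(0, -0.002) = 0.000
(~φ & ψ) & ψ = max(0, 0.000 + 0.356 − 1) = max(0, -0.644) = 0.000
χ \/ ((~φ & ψ) & ψ) = max(0.890, 0.000) = 0.890
~ψ & (χ \/ ((~φ & ψ) & ψ)) = max(0, 0.644 + 0.890 − 1) = max(0, 0.534) = 0.534

0.534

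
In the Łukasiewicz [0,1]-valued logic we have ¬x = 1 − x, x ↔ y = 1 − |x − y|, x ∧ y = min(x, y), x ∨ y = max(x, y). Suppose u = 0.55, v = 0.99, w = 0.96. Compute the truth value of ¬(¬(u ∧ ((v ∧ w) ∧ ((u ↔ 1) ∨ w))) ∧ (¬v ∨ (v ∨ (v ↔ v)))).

0.55

v ∧ w = min(0.99, 0.96) = 0.96
u ↔ 1 = 1 − |0.55 − 1.00| = 1 − 0.45 = 0.55
(u ↔ 1) ∨ w = max(0.55, 0.96) = 0.96
(v ∧ w) ∧ ((u ↔ 1) ∨ w) = min(0.96, 0.96) = 0.96
u ∧ ((v ∧ w) ∧ ((u ↔ 1) ∨ w)) = min(0.55, 0.96) = 0.55
¬(u ∧ ((v ∧ w) ∧ ((u ↔ 1) ∨ w))) = 1 − 0.55 = 0.45
¬v = 1 − 0.99 = 0.01
v ↔ v = 1 − |0.99 − 0.99| = 1 − 0.00 = 1.00
v ∨ (v ↔ v) = max(0.99, 1.00) = 1.00
¬v ∨ (v ∨ (v ↔ v)) = max(0.01, 1.00) = 1.00
¬(u ∧ ((v ∧ w) ∧ ((u ↔ 1) ∨ w))) ∧ (¬v ∨ (v ∨ (v ↔ v))) = min(0.45, 1.00) = 0.45
¬(¬(u ∧ ((v ∧ w) ∧ ((u ↔ 1) ∨ w))) ∧ (¬v ∨ (v ∨ (v ↔ v)))) = 1 − 0.45 = 0.55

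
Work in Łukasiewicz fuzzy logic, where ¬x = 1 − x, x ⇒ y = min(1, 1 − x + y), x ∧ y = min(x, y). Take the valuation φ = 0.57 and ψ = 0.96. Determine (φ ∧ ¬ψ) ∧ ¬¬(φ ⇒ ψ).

0.04

¬ψ = 1 − 0.96 = 0.04
φ ∧ ¬ψ = min(0.57, 0.04) = 0.04
φ ⇒ ψ = min(1, 1 − 0.57 + 0.96) = min(1, 1.39) = 1.00
¬(φ ⇒ ψ) = 1 − 1.00 = 0.00
¬¬(φ ⇒ ψ) = 1 − 0.00 = 1.00
(φ ∧ ¬ψ) ∧ ¬¬(φ ⇒ ψ) = min(0.04, 1.00) = 0.04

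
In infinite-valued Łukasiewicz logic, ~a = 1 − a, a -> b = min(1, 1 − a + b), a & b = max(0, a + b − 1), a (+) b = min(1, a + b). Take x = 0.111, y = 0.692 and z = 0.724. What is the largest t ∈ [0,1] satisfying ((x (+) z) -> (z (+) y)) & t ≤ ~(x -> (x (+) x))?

0.000

x (+) z = min(1, 0.111 + 0.724) = min(1, 0.835) = 0.835
z (+) y = min(1, 0.724 + 0.692) = min(1, 1.416) = 1.000
(x (+) z) -> (z (+) y) = min(1, 1 − 0.835 + 1.000) = min(1, 1.165) = 1.000
So the left factor is (x (+) z) -> (z (+) y) = 1.000.
x (+) x = min(1, 0.111 + 0.111) = min(1, 0.222) = 0.222
x -> (x (+) x) = min(1, 1 − 0.111 + 0.222) = min(1, 1.111) = 1.000
~(x -> (x (+) x)) = 1 − 1.000 = 0.000
So the right-hand bound is ~(x -> (x (+) x)) = 0.000.
The residuum of the Łukasiewicz t-norm gives the supremum: min(1, 1 − 1.000 + 0.000).
1 − 1.000 + 0.000 = 0.000, so t = min(1, 0.000) = 0.000.
Check: 1.000 & 0.000 = max(0, 0.000) = 0.000 ≤ 0.000.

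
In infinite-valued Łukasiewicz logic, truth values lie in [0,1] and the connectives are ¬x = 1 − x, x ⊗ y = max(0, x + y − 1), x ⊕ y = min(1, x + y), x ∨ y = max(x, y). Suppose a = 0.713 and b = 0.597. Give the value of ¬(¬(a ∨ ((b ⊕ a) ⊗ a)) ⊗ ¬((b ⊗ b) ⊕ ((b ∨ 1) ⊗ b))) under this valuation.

1.000

b ⊕ a = min(1, 0.597 + 0.713) = min(1, 1.310) = 1.000
(b ⊕ a) ⊗ a = max(0, 1.000 + 0.713 − 1) = max(0, 0.713) = 0.713
a ∨ ((b ⊕ a) ⊗ a) = max(0.713, 0.713) = 0.713
¬(a ∨ ((b ⊕ a) ⊗ a)) = 1 − 0.713 = 0.287
b ⊗ b = max(0, 0.597 + 0.597 − 1) = max(0, 0.194) = 0.194
b ∨ 1 = max(0.597, 1.000) = 1.000
(b ∨ 1) ⊗ b = max(0, 1.000 + 0.597 − 1) = max(0, 0.597) = 0.597
(b ⊗ b) ⊕ ((b ∨ 1) ⊗ b) = min(1, 0.194 + 0.597) = min(1, 0.791) = 0.791
¬((b ⊗ b) ⊕ ((b ∨ 1) ⊗ b)) = 1 − 0.791 = 0.209
¬(a ∨ ((b ⊕ a) ⊗ a)) ⊗ ¬((b ⊗ b) ⊕ ((b ∨ 1) ⊗ b)) = max(0, 0.287 + 0.209 − 1) = max(0, -0.504) = 0.000
¬(¬(a ∨ ((b ⊕ a) ⊗ a)) ⊗ ¬((b ⊗ b) ⊕ ((b ∨ 1) ⊗ b))) = 1 − 0.000 = 1.000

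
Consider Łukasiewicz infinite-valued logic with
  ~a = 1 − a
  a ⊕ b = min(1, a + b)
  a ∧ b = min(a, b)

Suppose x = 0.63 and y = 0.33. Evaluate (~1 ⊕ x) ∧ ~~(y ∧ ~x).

0.33

~1 = 1 − 1.00 = 0.00
~1 ⊕ x = min(1, 0.00 + 0.63) = min(1, 0.63) = 0.63
~x = 1 − 0.63 = 0.37
y ∧ ~x = min(0.33, 0.37) = 0.33
~(y ∧ ~x) = 1 − 0.33 = 0.67
~~(y ∧ ~x) = 1 − 0.67 = 0.33
(~1 ⊕ x) ∧ ~~(y ∧ ~x) = min(0.63, 0.33) = 0.33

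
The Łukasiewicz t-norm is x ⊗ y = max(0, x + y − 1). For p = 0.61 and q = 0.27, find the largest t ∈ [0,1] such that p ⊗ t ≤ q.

0.66

The residuum of the Łukasiewicz t-norm gives the supremum: min(1, 1 − 0.61 + 0.27).
1 − 0.61 + 0.27 = 0.66, so t = min(1, 0.66) = 0.66.
Check: 0.61 ⊗ 0.66 = max(0, 0.27) = 0.27 ≤ 0.27.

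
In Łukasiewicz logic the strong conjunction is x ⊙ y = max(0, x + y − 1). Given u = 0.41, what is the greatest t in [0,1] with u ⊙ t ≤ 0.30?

0.89

The residuum of the Łukasiewicz t-norm gives the supremum: min(1, 1 − 0.41 + 0.30).
1 − 0.41 + 0.30 = 0.89, so t = min(1, 0.89) = 0.89.
Check: 0.41 ⊙ 0.89 = max(0, 0.30) = 0.30 ≤ 0.30.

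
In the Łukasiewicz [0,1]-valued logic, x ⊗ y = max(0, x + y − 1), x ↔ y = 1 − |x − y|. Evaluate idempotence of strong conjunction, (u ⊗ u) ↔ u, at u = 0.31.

u ⊗ u = max(0, 0.31 + 0.31 − 1) = max(0, -0.38) = 0.00
(u ⊗ u) ↔ u = 1 − |0.00 − 0.31| = 1 − 0.31 = 0.69
(The value 0.69 < 1 shows this instance is not satisfied; fails in Ł∞ since a ⊗ a = max(0, 2a−1) ≠ a in general.)

0.69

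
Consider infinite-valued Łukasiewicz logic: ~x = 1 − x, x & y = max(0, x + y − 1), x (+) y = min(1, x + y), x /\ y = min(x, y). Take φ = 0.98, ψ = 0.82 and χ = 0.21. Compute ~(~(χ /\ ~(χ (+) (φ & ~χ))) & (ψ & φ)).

~χ = 1 − 0.21 = 0.79
φ & ~χ = max(0, 0.98 + 0.79 − 1) = max(0, 0.77) = 0.77
χ (+) (φ & ~χ) = min(1, 0.21 + 0.77) = min(1, 0.98) = 0.98
~(χ (+) (φ & ~χ)) = 1 − 0.98 = 0.02
χ /\ ~(χ (+) (φ & ~χ)) = min(0.21, 0.02) = 0.02
~(χ /\ ~(χ (+) (φ & ~χ))) = 1 − 0.02 = 0.98
ψ & φ = max(0, 0.82 + 0.98 − 1) = max(0, 0.80) = 0.80
~(χ /\ ~(χ (+) (φ & ~χ))) & (ψ & φ) = max(0, 0.98 + 0.80 − 1) = max(0, 0.78) = 0.78
~(~(χ /\ ~(χ (+) (φ & ~χ))) & (ψ & φ)) = 1 − 0.78 = 0.22

0.22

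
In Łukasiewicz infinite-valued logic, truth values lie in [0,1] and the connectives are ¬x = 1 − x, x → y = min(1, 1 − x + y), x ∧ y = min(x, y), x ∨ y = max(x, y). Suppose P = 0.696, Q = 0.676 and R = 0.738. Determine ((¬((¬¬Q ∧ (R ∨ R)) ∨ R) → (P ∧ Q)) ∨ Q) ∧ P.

¬Q = 1 − 0.676 = 0.324
¬¬Q = 1 − 0.324 = 0.676
R ∨ R = max(0.738, 0.738) = 0.738
¬¬Q ∧ (R ∨ R) = min(0.676, 0.738) = 0.676
(¬¬Q ∧ (R ∨ R)) ∨ R = max(0.676, 0.738) = 0.738
¬((¬¬Q ∧ (R ∨ R)) ∨ R) = 1 − 0.738 = 0.262
P ∧ Q = min(0.696, 0.676) = 0.676
¬((¬¬Q ∧ (R ∨ R)) ∨ R) → (P ∧ Q) = min(1, 1 − 0.262 + 0.676) = min(1, 1.414) = 1.000
(¬((¬¬Q ∧ (R ∨ R)) ∨ R) → (P ∧ Q)) ∨ Q = max(1.000, 0.676) = 1.000
((¬((¬¬Q ∧ (R ∨ R)) ∨ R) → (P ∧ Q)) ∨ Q) ∧ P = min(1.000, 0.696) = 0.696

0.696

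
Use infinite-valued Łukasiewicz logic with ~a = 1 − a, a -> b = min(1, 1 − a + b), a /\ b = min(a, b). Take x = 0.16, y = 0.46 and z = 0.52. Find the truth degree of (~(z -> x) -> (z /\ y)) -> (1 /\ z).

0.52

z -> x = min(1, 1 − 0.52 + 0.16) = min(1, 0.64) = 0.64
~(z -> x) = 1 − 0.64 = 0.36
z /\ y = min(0.52, 0.46) = 0.46
~(z -> x) -> (z /\ y) = min(1, 1 − 0.36 + 0.46) = min(1, 1.10) = 1.00
1 /\ z = min(1.00, 0.52) = 0.52
(~(z -> x) -> (z /\ y)) -> (1 /\ z) = min(1, 1 − 1.00 + 0.52) = min(1, 0.52) = 0.52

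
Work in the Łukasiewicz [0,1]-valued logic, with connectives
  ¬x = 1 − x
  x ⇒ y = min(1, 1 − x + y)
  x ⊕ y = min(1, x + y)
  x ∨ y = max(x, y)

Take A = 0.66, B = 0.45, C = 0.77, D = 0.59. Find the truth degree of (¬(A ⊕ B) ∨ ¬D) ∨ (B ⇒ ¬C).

A ⊕ B = min(1, 0.66 + 0.45) = min(1, 1.11) = 1.00
¬(A ⊕ B) = 1 − 1.00 = 0.00
¬D = 1 − 0.59 = 0.41
¬(A ⊕ B) ∨ ¬D = max(0.00, 0.41) = 0.41
¬C = 1 − 0.77 = 0.23
B ⇒ ¬C = min(1, 1 − 0.45 + 0.23) = min(1, 0.78) = 0.78
(¬(A ⊕ B) ∨ ¬D) ∨ (B ⇒ ¬C) = max(0.41, 0.78) = 0.78

0.78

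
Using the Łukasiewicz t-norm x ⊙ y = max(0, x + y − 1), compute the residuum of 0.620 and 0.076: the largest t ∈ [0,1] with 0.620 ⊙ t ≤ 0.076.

0.456

The residuum of the Łukasiewicz t-norm gives the supremum: min(1, 1 − 0.620 + 0.076).
1 − 0.620 + 0.076 = 0.456, so t = min(1, 0.456) = 0.456.
Check: 0.620 ⊙ 0.456 = max(0, 0.076) = 0.076 ≤ 0.076.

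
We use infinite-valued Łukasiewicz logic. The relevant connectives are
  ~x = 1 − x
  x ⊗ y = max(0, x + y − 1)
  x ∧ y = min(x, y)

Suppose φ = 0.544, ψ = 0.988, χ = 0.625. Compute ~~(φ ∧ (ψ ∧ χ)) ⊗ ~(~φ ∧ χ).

ψ ∧ χ = min(0.988, 0.625) = 0.625
φ ∧ (ψ ∧ χ) = min(0.544, 0.625) = 0.544
~(φ ∧ (ψ ∧ χ)) = 1 − 0.544 = 0.456
~~(φ ∧ (ψ ∧ χ)) = 1 − 0.456 = 0.544
~φ = 1 − 0.544 = 0.456
~φ ∧ χ = min(0.456, 0.625) = 0.456
~(~φ ∧ χ) = 1 − 0.456 = 0.544
~~(φ ∧ (ψ ∧ χ)) ⊗ ~(~φ ∧ χ) = max(0, 0.544 + 0.544 − 1) = max(0, 0.088) = 0.088

0.088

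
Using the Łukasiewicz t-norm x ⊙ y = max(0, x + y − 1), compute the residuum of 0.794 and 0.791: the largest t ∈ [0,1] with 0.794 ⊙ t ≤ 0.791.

0.997

The residuum of the Łukasiewicz t-norm gives the supremum: min(1, 1 − 0.794 + 0.791).
1 − 0.794 + 0.791 = 0.997, so t = min(1, 0.997) = 0.997.
Check: 0.794 ⊙ 0.997 = max(0, 0.791) = 0.791 ≤ 0.791.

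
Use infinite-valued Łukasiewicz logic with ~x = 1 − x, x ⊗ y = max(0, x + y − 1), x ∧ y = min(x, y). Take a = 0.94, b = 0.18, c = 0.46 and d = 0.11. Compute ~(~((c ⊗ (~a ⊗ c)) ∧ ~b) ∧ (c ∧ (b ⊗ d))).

1.00

~a = 1 − 0.94 = 0.06
~a ⊗ c = max(0, 0.06 + 0.46 − 1) = max(0, -0.48) = 0.00
c ⊗ (~a ⊗ c) = max(0, 0.46 + 0.00 − 1) = max(0, -0.54) = 0.00
~b = 1 − 0.18 = 0.82
(c ⊗ (~a ⊗ c)) ∧ ~b = min(0.00, 0.82) = 0.00
~((c ⊗ (~a ⊗ c)) ∧ ~b) = 1 − 0.00 = 1.00
b ⊗ d = max(0, 0.18 + 0.11 − 1) = max(0, -0.71) = 0.00
c ∧ (b ⊗ d) = min(0.46, 0.00) = 0.00
~((c ⊗ (~a ⊗ c)) ∧ ~b) ∧ (c ∧ (b ⊗ d)) = min(1.00, 0.00) = 0.00
~(~((c ⊗ (~a ⊗ c)) ∧ ~b) ∧ (c ∧ (b ⊗ d))) = 1 − 0.00 = 1.00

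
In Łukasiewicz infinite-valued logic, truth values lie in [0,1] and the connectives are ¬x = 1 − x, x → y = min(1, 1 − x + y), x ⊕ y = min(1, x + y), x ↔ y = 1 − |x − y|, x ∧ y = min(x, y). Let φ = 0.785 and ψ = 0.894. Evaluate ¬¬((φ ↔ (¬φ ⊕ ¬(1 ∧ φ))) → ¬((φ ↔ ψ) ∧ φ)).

0.570

¬φ = 1 − 0.785 = 0.215
1 ∧ φ = min(1.000, 0.785) = 0.785
¬(1 ∧ φ) = 1 − 0.785 = 0.215
¬φ ⊕ ¬(1 ∧ φ) = min(1, 0.215 + 0.215) = min(1, 0.430) = 0.430
φ ↔ (¬φ ⊕ ¬(1 ∧ φ)) = 1 − |0.785 − 0.430| = 1 − 0.355 = 0.645
φ ↔ ψ = 1 − |0.785 − 0.894| = 1 − 0.109 = 0.891
(φ ↔ ψ) ∧ φ = min(0.891, 0.785) = 0.785
¬((φ ↔ ψ) ∧ φ) = 1 − 0.785 = 0.215
(φ ↔ (¬φ ⊕ ¬(1 ∧ φ))) → ¬((φ ↔ ψ) ∧ φ) = min(1, 1 − 0.645 + 0.215) = min(1, 0.570) = 0.570
¬((φ ↔ (¬φ ⊕ ¬(1 ∧ φ))) → ¬((φ ↔ ψ) ∧ φ)) = 1 − 0.570 = 0.430
¬¬((φ ↔ (¬φ ⊕ ¬(1 ∧ φ))) → ¬((φ ↔ ψ) ∧ φ)) = 1 − 0.430 = 0.570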